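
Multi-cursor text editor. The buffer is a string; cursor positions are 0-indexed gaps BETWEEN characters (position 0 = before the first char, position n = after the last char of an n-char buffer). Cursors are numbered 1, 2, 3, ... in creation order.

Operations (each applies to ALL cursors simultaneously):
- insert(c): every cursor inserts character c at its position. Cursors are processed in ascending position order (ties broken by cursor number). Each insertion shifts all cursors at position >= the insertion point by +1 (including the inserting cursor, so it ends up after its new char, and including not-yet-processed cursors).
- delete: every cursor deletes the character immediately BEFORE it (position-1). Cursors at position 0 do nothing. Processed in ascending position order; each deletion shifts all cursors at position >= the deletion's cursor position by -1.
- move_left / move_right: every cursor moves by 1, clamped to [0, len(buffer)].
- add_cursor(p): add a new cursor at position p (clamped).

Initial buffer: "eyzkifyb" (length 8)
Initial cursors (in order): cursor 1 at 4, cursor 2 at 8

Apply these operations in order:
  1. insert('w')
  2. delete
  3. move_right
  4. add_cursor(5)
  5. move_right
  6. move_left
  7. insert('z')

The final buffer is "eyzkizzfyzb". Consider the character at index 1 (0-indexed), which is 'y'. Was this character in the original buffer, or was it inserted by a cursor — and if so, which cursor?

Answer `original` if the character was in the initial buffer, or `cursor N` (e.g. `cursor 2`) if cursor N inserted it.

After op 1 (insert('w')): buffer="eyzkwifybw" (len 10), cursors c1@5 c2@10, authorship ....1....2
After op 2 (delete): buffer="eyzkifyb" (len 8), cursors c1@4 c2@8, authorship ........
After op 3 (move_right): buffer="eyzkifyb" (len 8), cursors c1@5 c2@8, authorship ........
After op 4 (add_cursor(5)): buffer="eyzkifyb" (len 8), cursors c1@5 c3@5 c2@8, authorship ........
After op 5 (move_right): buffer="eyzkifyb" (len 8), cursors c1@6 c3@6 c2@8, authorship ........
After op 6 (move_left): buffer="eyzkifyb" (len 8), cursors c1@5 c3@5 c2@7, authorship ........
After op 7 (insert('z')): buffer="eyzkizzfyzb" (len 11), cursors c1@7 c3@7 c2@10, authorship .....13..2.
Authorship (.=original, N=cursor N): . . . . . 1 3 . . 2 .
Index 1: author = original

Answer: original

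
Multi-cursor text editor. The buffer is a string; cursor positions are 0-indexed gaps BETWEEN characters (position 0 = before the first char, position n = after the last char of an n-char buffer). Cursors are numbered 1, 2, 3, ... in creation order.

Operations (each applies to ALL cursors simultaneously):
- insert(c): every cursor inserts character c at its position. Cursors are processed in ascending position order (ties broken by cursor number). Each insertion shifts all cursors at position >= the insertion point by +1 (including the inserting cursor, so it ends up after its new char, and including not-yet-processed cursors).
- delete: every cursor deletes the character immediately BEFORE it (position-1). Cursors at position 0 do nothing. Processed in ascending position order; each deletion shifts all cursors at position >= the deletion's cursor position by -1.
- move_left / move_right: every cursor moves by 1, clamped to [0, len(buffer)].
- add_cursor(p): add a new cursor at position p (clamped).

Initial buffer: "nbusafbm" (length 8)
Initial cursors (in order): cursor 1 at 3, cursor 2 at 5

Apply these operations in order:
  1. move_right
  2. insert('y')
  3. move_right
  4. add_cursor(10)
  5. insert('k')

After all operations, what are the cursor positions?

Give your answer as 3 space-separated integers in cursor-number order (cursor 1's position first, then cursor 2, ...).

Answer: 7 11 13

Derivation:
After op 1 (move_right): buffer="nbusafbm" (len 8), cursors c1@4 c2@6, authorship ........
After op 2 (insert('y')): buffer="nbusyafybm" (len 10), cursors c1@5 c2@8, authorship ....1..2..
After op 3 (move_right): buffer="nbusyafybm" (len 10), cursors c1@6 c2@9, authorship ....1..2..
After op 4 (add_cursor(10)): buffer="nbusyafybm" (len 10), cursors c1@6 c2@9 c3@10, authorship ....1..2..
After op 5 (insert('k')): buffer="nbusyakfybkmk" (len 13), cursors c1@7 c2@11 c3@13, authorship ....1.1.2.2.3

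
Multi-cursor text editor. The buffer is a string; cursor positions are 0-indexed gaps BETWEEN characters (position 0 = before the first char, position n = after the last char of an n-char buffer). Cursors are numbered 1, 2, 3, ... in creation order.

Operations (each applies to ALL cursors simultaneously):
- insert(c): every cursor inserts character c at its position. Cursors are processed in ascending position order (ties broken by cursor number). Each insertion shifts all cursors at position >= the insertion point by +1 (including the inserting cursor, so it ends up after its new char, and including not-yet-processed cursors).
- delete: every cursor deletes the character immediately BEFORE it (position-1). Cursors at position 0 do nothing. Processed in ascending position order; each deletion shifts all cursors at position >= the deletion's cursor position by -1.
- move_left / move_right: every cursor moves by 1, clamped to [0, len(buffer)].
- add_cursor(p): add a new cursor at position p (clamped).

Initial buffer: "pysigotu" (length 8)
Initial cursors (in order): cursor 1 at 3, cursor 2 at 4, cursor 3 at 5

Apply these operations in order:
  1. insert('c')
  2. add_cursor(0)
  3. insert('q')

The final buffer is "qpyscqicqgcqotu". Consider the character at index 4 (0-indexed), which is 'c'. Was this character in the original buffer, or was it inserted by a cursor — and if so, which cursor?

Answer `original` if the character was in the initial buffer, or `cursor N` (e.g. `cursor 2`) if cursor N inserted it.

After op 1 (insert('c')): buffer="pyscicgcotu" (len 11), cursors c1@4 c2@6 c3@8, authorship ...1.2.3...
After op 2 (add_cursor(0)): buffer="pyscicgcotu" (len 11), cursors c4@0 c1@4 c2@6 c3@8, authorship ...1.2.3...
After op 3 (insert('q')): buffer="qpyscqicqgcqotu" (len 15), cursors c4@1 c1@6 c2@9 c3@12, authorship 4...11.22.33...
Authorship (.=original, N=cursor N): 4 . . . 1 1 . 2 2 . 3 3 . . .
Index 4: author = 1

Answer: cursor 1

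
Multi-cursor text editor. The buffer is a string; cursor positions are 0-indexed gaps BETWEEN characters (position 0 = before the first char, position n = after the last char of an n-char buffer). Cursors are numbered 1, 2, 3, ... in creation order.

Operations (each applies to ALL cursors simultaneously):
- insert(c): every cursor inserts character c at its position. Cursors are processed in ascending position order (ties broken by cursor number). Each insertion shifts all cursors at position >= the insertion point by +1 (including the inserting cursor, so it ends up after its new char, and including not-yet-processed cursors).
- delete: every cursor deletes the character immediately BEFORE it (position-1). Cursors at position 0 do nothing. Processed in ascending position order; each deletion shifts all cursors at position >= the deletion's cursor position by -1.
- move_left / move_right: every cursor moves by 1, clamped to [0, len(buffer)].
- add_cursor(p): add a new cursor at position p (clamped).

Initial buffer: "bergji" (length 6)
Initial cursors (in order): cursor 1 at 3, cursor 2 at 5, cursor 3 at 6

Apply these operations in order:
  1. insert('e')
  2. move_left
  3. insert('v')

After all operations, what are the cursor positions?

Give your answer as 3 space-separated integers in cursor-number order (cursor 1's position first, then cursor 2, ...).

After op 1 (insert('e')): buffer="beregjeie" (len 9), cursors c1@4 c2@7 c3@9, authorship ...1..2.3
After op 2 (move_left): buffer="beregjeie" (len 9), cursors c1@3 c2@6 c3@8, authorship ...1..2.3
After op 3 (insert('v')): buffer="bervegjveive" (len 12), cursors c1@4 c2@8 c3@11, authorship ...11..22.33

Answer: 4 8 11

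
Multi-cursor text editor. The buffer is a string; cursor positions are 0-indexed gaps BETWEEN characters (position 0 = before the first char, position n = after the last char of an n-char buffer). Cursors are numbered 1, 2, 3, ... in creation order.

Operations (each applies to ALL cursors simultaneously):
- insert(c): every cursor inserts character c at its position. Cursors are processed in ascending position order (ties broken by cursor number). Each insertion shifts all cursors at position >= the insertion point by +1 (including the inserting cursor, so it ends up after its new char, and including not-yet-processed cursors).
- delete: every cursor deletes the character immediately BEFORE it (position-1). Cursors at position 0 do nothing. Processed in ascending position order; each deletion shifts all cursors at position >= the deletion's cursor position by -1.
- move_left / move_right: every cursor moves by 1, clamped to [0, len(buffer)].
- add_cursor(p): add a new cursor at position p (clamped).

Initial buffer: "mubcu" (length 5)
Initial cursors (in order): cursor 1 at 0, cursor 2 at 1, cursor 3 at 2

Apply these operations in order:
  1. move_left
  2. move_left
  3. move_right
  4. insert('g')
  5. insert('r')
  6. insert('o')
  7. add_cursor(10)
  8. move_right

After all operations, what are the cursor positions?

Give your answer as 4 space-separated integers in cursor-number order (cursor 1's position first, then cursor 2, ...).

Answer: 11 11 11 11

Derivation:
After op 1 (move_left): buffer="mubcu" (len 5), cursors c1@0 c2@0 c3@1, authorship .....
After op 2 (move_left): buffer="mubcu" (len 5), cursors c1@0 c2@0 c3@0, authorship .....
After op 3 (move_right): buffer="mubcu" (len 5), cursors c1@1 c2@1 c3@1, authorship .....
After op 4 (insert('g')): buffer="mgggubcu" (len 8), cursors c1@4 c2@4 c3@4, authorship .123....
After op 5 (insert('r')): buffer="mgggrrrubcu" (len 11), cursors c1@7 c2@7 c3@7, authorship .123123....
After op 6 (insert('o')): buffer="mgggrrroooubcu" (len 14), cursors c1@10 c2@10 c3@10, authorship .123123123....
After op 7 (add_cursor(10)): buffer="mgggrrroooubcu" (len 14), cursors c1@10 c2@10 c3@10 c4@10, authorship .123123123....
After op 8 (move_right): buffer="mgggrrroooubcu" (len 14), cursors c1@11 c2@11 c3@11 c4@11, authorship .123123123....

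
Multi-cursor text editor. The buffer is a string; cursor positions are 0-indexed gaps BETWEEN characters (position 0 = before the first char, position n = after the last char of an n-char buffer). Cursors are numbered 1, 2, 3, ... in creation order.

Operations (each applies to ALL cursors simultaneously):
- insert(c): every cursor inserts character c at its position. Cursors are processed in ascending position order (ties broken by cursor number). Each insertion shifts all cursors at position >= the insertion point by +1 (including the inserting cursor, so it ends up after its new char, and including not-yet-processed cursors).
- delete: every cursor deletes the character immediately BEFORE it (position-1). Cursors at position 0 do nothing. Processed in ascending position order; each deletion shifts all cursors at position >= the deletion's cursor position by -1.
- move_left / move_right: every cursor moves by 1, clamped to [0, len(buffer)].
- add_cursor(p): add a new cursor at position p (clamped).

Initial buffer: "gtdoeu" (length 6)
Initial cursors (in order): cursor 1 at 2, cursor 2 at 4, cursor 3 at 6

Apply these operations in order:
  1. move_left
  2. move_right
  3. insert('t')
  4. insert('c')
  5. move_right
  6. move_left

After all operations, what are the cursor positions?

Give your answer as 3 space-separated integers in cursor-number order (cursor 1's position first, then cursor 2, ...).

After op 1 (move_left): buffer="gtdoeu" (len 6), cursors c1@1 c2@3 c3@5, authorship ......
After op 2 (move_right): buffer="gtdoeu" (len 6), cursors c1@2 c2@4 c3@6, authorship ......
After op 3 (insert('t')): buffer="gttdoteut" (len 9), cursors c1@3 c2@6 c3@9, authorship ..1..2..3
After op 4 (insert('c')): buffer="gttcdotceutc" (len 12), cursors c1@4 c2@8 c3@12, authorship ..11..22..33
After op 5 (move_right): buffer="gttcdotceutc" (len 12), cursors c1@5 c2@9 c3@12, authorship ..11..22..33
After op 6 (move_left): buffer="gttcdotceutc" (len 12), cursors c1@4 c2@8 c3@11, authorship ..11..22..33

Answer: 4 8 11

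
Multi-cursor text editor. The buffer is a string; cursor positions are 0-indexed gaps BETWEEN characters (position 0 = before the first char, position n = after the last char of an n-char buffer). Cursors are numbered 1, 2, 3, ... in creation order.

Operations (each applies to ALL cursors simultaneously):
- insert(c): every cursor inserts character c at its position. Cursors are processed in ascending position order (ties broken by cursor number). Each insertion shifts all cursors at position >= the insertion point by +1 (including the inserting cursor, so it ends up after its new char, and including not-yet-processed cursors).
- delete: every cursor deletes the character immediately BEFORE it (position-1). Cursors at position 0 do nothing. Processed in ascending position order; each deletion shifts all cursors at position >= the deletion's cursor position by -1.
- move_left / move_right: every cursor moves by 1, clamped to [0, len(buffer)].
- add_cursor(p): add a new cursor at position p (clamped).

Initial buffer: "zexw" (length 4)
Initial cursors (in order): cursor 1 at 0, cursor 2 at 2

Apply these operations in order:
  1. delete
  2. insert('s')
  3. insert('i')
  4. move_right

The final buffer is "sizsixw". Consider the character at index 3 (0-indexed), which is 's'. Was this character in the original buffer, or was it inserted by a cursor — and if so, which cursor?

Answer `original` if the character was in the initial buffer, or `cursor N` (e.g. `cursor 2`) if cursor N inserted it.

After op 1 (delete): buffer="zxw" (len 3), cursors c1@0 c2@1, authorship ...
After op 2 (insert('s')): buffer="szsxw" (len 5), cursors c1@1 c2@3, authorship 1.2..
After op 3 (insert('i')): buffer="sizsixw" (len 7), cursors c1@2 c2@5, authorship 11.22..
After op 4 (move_right): buffer="sizsixw" (len 7), cursors c1@3 c2@6, authorship 11.22..
Authorship (.=original, N=cursor N): 1 1 . 2 2 . .
Index 3: author = 2

Answer: cursor 2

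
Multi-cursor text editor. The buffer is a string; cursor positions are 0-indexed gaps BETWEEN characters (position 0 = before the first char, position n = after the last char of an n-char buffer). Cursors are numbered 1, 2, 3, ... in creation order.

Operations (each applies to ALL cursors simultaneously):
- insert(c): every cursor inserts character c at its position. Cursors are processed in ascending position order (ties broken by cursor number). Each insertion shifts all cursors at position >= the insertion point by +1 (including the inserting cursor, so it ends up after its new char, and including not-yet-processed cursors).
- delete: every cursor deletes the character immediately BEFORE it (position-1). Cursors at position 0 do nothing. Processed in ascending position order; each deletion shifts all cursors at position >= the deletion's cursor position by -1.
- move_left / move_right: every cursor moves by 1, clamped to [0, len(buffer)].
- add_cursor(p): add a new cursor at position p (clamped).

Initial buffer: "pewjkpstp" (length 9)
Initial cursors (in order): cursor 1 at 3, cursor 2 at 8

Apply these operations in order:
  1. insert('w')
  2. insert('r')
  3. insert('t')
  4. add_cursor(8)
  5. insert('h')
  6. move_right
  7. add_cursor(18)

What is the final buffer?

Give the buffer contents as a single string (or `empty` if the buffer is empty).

After op 1 (insert('w')): buffer="pewwjkpstwp" (len 11), cursors c1@4 c2@10, authorship ...1.....2.
After op 2 (insert('r')): buffer="pewwrjkpstwrp" (len 13), cursors c1@5 c2@12, authorship ...11.....22.
After op 3 (insert('t')): buffer="pewwrtjkpstwrtp" (len 15), cursors c1@6 c2@14, authorship ...111.....222.
After op 4 (add_cursor(8)): buffer="pewwrtjkpstwrtp" (len 15), cursors c1@6 c3@8 c2@14, authorship ...111.....222.
After op 5 (insert('h')): buffer="pewwrthjkhpstwrthp" (len 18), cursors c1@7 c3@10 c2@17, authorship ...1111..3...2222.
After op 6 (move_right): buffer="pewwrthjkhpstwrthp" (len 18), cursors c1@8 c3@11 c2@18, authorship ...1111..3...2222.
After op 7 (add_cursor(18)): buffer="pewwrthjkhpstwrthp" (len 18), cursors c1@8 c3@11 c2@18 c4@18, authorship ...1111..3...2222.

Answer: pewwrthjkhpstwrthp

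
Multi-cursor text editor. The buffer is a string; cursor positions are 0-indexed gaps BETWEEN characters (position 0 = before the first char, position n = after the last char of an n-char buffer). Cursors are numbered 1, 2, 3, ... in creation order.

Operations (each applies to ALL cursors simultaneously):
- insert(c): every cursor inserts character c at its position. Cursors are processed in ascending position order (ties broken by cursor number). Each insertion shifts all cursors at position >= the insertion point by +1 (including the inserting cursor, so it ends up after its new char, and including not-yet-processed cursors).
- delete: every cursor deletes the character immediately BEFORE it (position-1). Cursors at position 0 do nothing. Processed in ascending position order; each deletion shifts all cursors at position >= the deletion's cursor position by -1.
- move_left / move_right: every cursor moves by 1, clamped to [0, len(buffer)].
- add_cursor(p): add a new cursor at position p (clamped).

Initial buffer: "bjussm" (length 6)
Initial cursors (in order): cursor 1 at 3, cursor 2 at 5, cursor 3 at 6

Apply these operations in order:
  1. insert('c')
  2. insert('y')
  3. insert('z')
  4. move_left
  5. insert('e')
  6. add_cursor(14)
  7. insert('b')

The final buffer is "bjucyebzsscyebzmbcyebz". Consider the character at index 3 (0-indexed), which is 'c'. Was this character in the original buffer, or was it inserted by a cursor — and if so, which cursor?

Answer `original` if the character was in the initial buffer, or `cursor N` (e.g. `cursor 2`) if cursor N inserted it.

Answer: cursor 1

Derivation:
After op 1 (insert('c')): buffer="bjucsscmc" (len 9), cursors c1@4 c2@7 c3@9, authorship ...1..2.3
After op 2 (insert('y')): buffer="bjucysscymcy" (len 12), cursors c1@5 c2@9 c3@12, authorship ...11..22.33
After op 3 (insert('z')): buffer="bjucyzsscyzmcyz" (len 15), cursors c1@6 c2@11 c3@15, authorship ...111..222.333
After op 4 (move_left): buffer="bjucyzsscyzmcyz" (len 15), cursors c1@5 c2@10 c3@14, authorship ...111..222.333
After op 5 (insert('e')): buffer="bjucyezsscyezmcyez" (len 18), cursors c1@6 c2@12 c3@17, authorship ...1111..2222.3333
After op 6 (add_cursor(14)): buffer="bjucyezsscyezmcyez" (len 18), cursors c1@6 c2@12 c4@14 c3@17, authorship ...1111..2222.3333
After op 7 (insert('b')): buffer="bjucyebzsscyebzmbcyebz" (len 22), cursors c1@7 c2@14 c4@17 c3@21, authorship ...11111..22222.433333
Authorship (.=original, N=cursor N): . . . 1 1 1 1 1 . . 2 2 2 2 2 . 4 3 3 3 3 3
Index 3: author = 1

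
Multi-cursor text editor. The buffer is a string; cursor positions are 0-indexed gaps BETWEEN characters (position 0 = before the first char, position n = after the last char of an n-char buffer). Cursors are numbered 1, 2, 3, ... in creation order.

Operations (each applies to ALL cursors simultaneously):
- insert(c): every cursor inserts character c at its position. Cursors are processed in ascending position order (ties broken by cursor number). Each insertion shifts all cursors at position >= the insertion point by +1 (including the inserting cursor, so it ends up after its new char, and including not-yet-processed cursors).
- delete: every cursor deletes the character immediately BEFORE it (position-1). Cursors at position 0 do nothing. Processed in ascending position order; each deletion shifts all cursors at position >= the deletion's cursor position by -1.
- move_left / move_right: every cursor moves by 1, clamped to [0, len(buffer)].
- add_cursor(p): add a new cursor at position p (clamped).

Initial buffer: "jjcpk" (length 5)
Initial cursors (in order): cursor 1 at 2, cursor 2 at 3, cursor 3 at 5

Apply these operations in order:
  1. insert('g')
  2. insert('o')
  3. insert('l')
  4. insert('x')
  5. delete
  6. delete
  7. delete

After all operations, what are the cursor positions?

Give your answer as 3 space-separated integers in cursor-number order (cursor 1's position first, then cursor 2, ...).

Answer: 3 5 8

Derivation:
After op 1 (insert('g')): buffer="jjgcgpkg" (len 8), cursors c1@3 c2@5 c3@8, authorship ..1.2..3
After op 2 (insert('o')): buffer="jjgocgopkgo" (len 11), cursors c1@4 c2@7 c3@11, authorship ..11.22..33
After op 3 (insert('l')): buffer="jjgolcgolpkgol" (len 14), cursors c1@5 c2@9 c3@14, authorship ..111.222..333
After op 4 (insert('x')): buffer="jjgolxcgolxpkgolx" (len 17), cursors c1@6 c2@11 c3@17, authorship ..1111.2222..3333
After op 5 (delete): buffer="jjgolcgolpkgol" (len 14), cursors c1@5 c2@9 c3@14, authorship ..111.222..333
After op 6 (delete): buffer="jjgocgopkgo" (len 11), cursors c1@4 c2@7 c3@11, authorship ..11.22..33
After op 7 (delete): buffer="jjgcgpkg" (len 8), cursors c1@3 c2@5 c3@8, authorship ..1.2..3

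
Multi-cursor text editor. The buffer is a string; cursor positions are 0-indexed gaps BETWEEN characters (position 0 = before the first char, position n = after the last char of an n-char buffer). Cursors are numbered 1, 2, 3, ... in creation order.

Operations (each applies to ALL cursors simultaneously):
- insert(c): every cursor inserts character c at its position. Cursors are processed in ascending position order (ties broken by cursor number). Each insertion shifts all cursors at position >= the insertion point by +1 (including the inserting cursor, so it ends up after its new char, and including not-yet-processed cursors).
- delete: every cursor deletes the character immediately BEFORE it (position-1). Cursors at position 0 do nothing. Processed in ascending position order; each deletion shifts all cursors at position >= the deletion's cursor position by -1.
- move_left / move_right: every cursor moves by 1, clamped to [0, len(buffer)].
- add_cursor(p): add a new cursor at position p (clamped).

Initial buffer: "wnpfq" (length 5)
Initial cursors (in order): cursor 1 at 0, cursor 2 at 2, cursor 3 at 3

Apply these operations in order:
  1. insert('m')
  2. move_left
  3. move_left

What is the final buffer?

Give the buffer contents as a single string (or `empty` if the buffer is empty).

Answer: mwnmpmfq

Derivation:
After op 1 (insert('m')): buffer="mwnmpmfq" (len 8), cursors c1@1 c2@4 c3@6, authorship 1..2.3..
After op 2 (move_left): buffer="mwnmpmfq" (len 8), cursors c1@0 c2@3 c3@5, authorship 1..2.3..
After op 3 (move_left): buffer="mwnmpmfq" (len 8), cursors c1@0 c2@2 c3@4, authorship 1..2.3..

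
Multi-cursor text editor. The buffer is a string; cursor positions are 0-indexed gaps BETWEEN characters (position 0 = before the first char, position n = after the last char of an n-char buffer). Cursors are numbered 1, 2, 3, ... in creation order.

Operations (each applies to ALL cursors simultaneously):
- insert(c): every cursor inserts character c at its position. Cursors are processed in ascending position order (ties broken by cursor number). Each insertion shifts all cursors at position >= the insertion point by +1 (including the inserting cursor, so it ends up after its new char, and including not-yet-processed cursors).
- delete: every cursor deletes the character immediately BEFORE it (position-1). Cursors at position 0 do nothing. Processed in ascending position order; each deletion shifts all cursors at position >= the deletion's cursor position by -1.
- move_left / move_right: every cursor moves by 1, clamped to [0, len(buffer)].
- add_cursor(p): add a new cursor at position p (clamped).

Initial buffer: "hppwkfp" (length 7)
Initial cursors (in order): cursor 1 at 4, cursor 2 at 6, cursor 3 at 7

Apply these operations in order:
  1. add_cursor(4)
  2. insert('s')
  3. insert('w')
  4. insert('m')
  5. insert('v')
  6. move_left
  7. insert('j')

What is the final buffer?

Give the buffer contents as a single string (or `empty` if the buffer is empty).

After op 1 (add_cursor(4)): buffer="hppwkfp" (len 7), cursors c1@4 c4@4 c2@6 c3@7, authorship .......
After op 2 (insert('s')): buffer="hppwsskfsps" (len 11), cursors c1@6 c4@6 c2@9 c3@11, authorship ....14..2.3
After op 3 (insert('w')): buffer="hppwsswwkfswpsw" (len 15), cursors c1@8 c4@8 c2@12 c3@15, authorship ....1414..22.33
After op 4 (insert('m')): buffer="hppwsswwmmkfswmpswm" (len 19), cursors c1@10 c4@10 c2@15 c3@19, authorship ....141414..222.333
After op 5 (insert('v')): buffer="hppwsswwmmvvkfswmvpswmv" (len 23), cursors c1@12 c4@12 c2@18 c3@23, authorship ....14141414..2222.3333
After op 6 (move_left): buffer="hppwsswwmmvvkfswmvpswmv" (len 23), cursors c1@11 c4@11 c2@17 c3@22, authorship ....14141414..2222.3333
After op 7 (insert('j')): buffer="hppwsswwmmvjjvkfswmjvpswmjv" (len 27), cursors c1@13 c4@13 c2@20 c3@26, authorship ....1414141144..22222.33333

Answer: hppwsswwmmvjjvkfswmjvpswmjv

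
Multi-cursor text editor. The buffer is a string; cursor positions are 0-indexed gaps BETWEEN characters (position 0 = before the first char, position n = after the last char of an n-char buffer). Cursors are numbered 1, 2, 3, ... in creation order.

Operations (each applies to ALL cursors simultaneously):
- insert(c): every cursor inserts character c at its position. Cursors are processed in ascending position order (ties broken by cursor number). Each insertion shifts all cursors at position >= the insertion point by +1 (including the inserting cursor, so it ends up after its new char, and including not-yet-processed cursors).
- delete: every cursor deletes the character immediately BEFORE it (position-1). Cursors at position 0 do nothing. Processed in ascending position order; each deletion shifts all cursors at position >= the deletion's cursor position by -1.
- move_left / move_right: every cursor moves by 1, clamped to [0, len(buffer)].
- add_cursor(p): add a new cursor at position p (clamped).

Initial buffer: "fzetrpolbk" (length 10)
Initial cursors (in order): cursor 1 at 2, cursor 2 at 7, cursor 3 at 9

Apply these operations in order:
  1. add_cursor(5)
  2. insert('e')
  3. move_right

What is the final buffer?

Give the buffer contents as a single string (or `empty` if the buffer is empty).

Answer: fzeetrepoelbek

Derivation:
After op 1 (add_cursor(5)): buffer="fzetrpolbk" (len 10), cursors c1@2 c4@5 c2@7 c3@9, authorship ..........
After op 2 (insert('e')): buffer="fzeetrepoelbek" (len 14), cursors c1@3 c4@7 c2@10 c3@13, authorship ..1...4..2..3.
After op 3 (move_right): buffer="fzeetrepoelbek" (len 14), cursors c1@4 c4@8 c2@11 c3@14, authorship ..1...4..2..3.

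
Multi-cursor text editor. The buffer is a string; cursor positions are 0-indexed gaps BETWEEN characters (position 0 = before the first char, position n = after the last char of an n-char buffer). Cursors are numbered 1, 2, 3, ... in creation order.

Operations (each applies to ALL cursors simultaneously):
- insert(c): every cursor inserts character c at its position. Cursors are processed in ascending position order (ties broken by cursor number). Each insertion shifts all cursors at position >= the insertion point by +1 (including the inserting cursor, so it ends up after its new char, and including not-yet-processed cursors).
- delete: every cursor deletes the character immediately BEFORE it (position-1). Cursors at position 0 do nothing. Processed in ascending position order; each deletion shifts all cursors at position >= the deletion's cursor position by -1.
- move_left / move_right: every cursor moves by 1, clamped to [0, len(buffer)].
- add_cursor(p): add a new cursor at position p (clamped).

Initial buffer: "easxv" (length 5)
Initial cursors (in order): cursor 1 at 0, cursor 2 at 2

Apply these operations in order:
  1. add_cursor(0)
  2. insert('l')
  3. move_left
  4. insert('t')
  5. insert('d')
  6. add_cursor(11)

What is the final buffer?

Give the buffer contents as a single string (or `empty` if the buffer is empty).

After op 1 (add_cursor(0)): buffer="easxv" (len 5), cursors c1@0 c3@0 c2@2, authorship .....
After op 2 (insert('l')): buffer="llealsxv" (len 8), cursors c1@2 c3@2 c2@5, authorship 13..2...
After op 3 (move_left): buffer="llealsxv" (len 8), cursors c1@1 c3@1 c2@4, authorship 13..2...
After op 4 (insert('t')): buffer="lttleatlsxv" (len 11), cursors c1@3 c3@3 c2@7, authorship 1133..22...
After op 5 (insert('d')): buffer="lttddleatdlsxv" (len 14), cursors c1@5 c3@5 c2@10, authorship 113133..222...
After op 6 (add_cursor(11)): buffer="lttddleatdlsxv" (len 14), cursors c1@5 c3@5 c2@10 c4@11, authorship 113133..222...

Answer: lttddleatdlsxv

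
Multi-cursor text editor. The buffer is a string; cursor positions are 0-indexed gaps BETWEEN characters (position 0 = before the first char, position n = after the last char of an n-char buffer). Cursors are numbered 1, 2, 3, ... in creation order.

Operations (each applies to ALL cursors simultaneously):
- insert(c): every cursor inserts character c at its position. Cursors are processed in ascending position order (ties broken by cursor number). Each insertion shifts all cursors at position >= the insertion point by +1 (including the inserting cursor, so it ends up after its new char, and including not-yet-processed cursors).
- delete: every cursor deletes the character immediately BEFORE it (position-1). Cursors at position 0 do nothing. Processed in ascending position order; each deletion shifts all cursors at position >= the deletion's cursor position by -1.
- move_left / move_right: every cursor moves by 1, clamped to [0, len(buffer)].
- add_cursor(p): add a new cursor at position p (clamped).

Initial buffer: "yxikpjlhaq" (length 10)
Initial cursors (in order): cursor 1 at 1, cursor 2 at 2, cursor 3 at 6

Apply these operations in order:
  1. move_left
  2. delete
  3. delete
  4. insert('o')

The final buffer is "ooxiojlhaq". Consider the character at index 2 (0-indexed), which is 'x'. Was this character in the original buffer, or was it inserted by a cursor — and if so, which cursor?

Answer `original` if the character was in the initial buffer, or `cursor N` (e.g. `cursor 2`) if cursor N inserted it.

Answer: original

Derivation:
After op 1 (move_left): buffer="yxikpjlhaq" (len 10), cursors c1@0 c2@1 c3@5, authorship ..........
After op 2 (delete): buffer="xikjlhaq" (len 8), cursors c1@0 c2@0 c3@3, authorship ........
After op 3 (delete): buffer="xijlhaq" (len 7), cursors c1@0 c2@0 c3@2, authorship .......
After op 4 (insert('o')): buffer="ooxiojlhaq" (len 10), cursors c1@2 c2@2 c3@5, authorship 12..3.....
Authorship (.=original, N=cursor N): 1 2 . . 3 . . . . .
Index 2: author = original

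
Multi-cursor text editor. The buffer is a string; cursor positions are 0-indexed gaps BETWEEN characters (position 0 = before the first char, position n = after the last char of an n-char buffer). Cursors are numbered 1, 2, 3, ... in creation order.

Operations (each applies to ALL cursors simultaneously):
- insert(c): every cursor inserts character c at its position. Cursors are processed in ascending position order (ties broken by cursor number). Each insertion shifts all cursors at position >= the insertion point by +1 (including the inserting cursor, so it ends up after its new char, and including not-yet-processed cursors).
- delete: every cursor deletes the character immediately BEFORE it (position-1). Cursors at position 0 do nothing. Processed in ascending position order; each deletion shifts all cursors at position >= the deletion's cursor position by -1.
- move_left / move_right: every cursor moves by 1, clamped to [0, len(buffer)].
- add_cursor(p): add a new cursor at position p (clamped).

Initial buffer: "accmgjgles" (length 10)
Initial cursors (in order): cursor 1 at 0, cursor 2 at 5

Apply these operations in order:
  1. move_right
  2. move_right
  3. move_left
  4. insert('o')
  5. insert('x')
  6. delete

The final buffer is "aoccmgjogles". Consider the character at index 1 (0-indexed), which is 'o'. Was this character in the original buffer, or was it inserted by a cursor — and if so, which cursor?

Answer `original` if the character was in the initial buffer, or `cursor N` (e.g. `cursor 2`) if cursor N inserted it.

After op 1 (move_right): buffer="accmgjgles" (len 10), cursors c1@1 c2@6, authorship ..........
After op 2 (move_right): buffer="accmgjgles" (len 10), cursors c1@2 c2@7, authorship ..........
After op 3 (move_left): buffer="accmgjgles" (len 10), cursors c1@1 c2@6, authorship ..........
After op 4 (insert('o')): buffer="aoccmgjogles" (len 12), cursors c1@2 c2@8, authorship .1.....2....
After op 5 (insert('x')): buffer="aoxccmgjoxgles" (len 14), cursors c1@3 c2@10, authorship .11.....22....
After op 6 (delete): buffer="aoccmgjogles" (len 12), cursors c1@2 c2@8, authorship .1.....2....
Authorship (.=original, N=cursor N): . 1 . . . . . 2 . . . .
Index 1: author = 1

Answer: cursor 1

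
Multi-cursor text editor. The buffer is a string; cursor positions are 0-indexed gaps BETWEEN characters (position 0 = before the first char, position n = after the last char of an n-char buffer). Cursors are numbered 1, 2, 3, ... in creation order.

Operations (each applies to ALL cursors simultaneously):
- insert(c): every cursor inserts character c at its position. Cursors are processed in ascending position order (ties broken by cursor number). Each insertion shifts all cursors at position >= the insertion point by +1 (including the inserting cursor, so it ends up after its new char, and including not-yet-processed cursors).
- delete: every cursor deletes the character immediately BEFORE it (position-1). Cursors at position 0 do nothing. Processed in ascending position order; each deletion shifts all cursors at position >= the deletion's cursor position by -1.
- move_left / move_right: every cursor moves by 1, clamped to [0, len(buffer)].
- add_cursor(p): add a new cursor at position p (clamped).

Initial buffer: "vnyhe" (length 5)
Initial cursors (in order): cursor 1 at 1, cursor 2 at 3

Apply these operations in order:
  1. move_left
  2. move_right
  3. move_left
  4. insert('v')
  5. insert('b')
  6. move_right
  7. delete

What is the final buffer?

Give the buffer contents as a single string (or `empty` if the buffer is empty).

Answer: vbnvbhe

Derivation:
After op 1 (move_left): buffer="vnyhe" (len 5), cursors c1@0 c2@2, authorship .....
After op 2 (move_right): buffer="vnyhe" (len 5), cursors c1@1 c2@3, authorship .....
After op 3 (move_left): buffer="vnyhe" (len 5), cursors c1@0 c2@2, authorship .....
After op 4 (insert('v')): buffer="vvnvyhe" (len 7), cursors c1@1 c2@4, authorship 1..2...
After op 5 (insert('b')): buffer="vbvnvbyhe" (len 9), cursors c1@2 c2@6, authorship 11..22...
After op 6 (move_right): buffer="vbvnvbyhe" (len 9), cursors c1@3 c2@7, authorship 11..22...
After op 7 (delete): buffer="vbnvbhe" (len 7), cursors c1@2 c2@5, authorship 11.22..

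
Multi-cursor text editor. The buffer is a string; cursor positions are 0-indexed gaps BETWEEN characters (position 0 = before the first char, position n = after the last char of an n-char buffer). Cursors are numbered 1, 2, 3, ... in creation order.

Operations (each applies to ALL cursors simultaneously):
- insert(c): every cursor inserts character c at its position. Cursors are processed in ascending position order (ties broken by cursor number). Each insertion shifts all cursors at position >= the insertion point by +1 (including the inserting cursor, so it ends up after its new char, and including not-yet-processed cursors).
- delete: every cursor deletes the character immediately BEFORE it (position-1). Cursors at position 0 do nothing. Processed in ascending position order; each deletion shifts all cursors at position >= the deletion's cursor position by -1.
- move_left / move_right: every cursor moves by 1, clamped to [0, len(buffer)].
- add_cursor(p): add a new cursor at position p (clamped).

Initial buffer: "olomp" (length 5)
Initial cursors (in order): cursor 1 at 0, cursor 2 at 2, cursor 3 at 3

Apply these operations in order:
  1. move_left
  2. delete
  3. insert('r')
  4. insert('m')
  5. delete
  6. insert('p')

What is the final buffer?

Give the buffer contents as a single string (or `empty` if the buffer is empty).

After op 1 (move_left): buffer="olomp" (len 5), cursors c1@0 c2@1 c3@2, authorship .....
After op 2 (delete): buffer="omp" (len 3), cursors c1@0 c2@0 c3@0, authorship ...
After op 3 (insert('r')): buffer="rrromp" (len 6), cursors c1@3 c2@3 c3@3, authorship 123...
After op 4 (insert('m')): buffer="rrrmmmomp" (len 9), cursors c1@6 c2@6 c3@6, authorship 123123...
After op 5 (delete): buffer="rrromp" (len 6), cursors c1@3 c2@3 c3@3, authorship 123...
After op 6 (insert('p')): buffer="rrrpppomp" (len 9), cursors c1@6 c2@6 c3@6, authorship 123123...

Answer: rrrpppomp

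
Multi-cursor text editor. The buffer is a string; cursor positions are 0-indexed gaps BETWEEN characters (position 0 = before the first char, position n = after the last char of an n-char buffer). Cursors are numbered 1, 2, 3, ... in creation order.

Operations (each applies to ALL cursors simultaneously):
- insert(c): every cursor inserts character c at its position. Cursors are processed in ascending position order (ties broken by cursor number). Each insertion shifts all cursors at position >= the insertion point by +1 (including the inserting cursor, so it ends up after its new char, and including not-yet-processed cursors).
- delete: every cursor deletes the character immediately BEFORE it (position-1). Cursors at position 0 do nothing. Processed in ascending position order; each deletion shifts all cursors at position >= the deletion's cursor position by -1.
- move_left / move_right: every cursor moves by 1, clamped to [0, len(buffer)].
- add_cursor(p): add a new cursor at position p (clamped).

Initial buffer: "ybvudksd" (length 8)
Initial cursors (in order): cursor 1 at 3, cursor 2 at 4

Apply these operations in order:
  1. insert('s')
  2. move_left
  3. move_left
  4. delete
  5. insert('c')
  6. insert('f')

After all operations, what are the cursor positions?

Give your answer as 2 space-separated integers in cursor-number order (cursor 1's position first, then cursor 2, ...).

After op 1 (insert('s')): buffer="ybvsusdksd" (len 10), cursors c1@4 c2@6, authorship ...1.2....
After op 2 (move_left): buffer="ybvsusdksd" (len 10), cursors c1@3 c2@5, authorship ...1.2....
After op 3 (move_left): buffer="ybvsusdksd" (len 10), cursors c1@2 c2@4, authorship ...1.2....
After op 4 (delete): buffer="yvusdksd" (len 8), cursors c1@1 c2@2, authorship ...2....
After op 5 (insert('c')): buffer="ycvcusdksd" (len 10), cursors c1@2 c2@4, authorship .1.2.2....
After op 6 (insert('f')): buffer="ycfvcfusdksd" (len 12), cursors c1@3 c2@6, authorship .11.22.2....

Answer: 3 6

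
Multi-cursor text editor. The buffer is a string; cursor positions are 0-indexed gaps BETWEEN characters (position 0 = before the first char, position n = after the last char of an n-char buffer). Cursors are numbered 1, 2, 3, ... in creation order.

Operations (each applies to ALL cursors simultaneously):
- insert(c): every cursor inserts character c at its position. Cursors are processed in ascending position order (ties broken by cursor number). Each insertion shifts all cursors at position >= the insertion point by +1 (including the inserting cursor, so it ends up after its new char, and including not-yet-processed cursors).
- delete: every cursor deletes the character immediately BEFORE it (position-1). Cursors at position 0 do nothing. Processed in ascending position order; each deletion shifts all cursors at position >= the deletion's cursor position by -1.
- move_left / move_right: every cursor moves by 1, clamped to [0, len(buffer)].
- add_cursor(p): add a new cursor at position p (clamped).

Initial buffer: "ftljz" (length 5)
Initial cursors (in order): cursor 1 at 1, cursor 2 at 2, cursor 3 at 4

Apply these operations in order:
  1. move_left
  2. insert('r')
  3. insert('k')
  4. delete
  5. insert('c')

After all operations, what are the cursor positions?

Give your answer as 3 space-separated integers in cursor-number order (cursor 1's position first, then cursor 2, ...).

After op 1 (move_left): buffer="ftljz" (len 5), cursors c1@0 c2@1 c3@3, authorship .....
After op 2 (insert('r')): buffer="rfrtlrjz" (len 8), cursors c1@1 c2@3 c3@6, authorship 1.2..3..
After op 3 (insert('k')): buffer="rkfrktlrkjz" (len 11), cursors c1@2 c2@5 c3@9, authorship 11.22..33..
After op 4 (delete): buffer="rfrtlrjz" (len 8), cursors c1@1 c2@3 c3@6, authorship 1.2..3..
After op 5 (insert('c')): buffer="rcfrctlrcjz" (len 11), cursors c1@2 c2@5 c3@9, authorship 11.22..33..

Answer: 2 5 9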